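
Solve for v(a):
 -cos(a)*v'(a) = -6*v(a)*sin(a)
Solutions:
 v(a) = C1/cos(a)^6


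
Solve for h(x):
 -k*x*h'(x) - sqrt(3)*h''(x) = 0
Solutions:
 h(x) = Piecewise((-sqrt(2)*3^(1/4)*sqrt(pi)*C1*erf(sqrt(2)*3^(3/4)*sqrt(k)*x/6)/(2*sqrt(k)) - C2, (k > 0) | (k < 0)), (-C1*x - C2, True))


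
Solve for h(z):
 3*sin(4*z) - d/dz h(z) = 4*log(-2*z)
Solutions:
 h(z) = C1 - 4*z*log(-z) - 4*z*log(2) + 4*z - 3*cos(4*z)/4


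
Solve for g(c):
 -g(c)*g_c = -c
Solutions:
 g(c) = -sqrt(C1 + c^2)
 g(c) = sqrt(C1 + c^2)


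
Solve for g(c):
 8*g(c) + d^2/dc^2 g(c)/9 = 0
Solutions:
 g(c) = C1*sin(6*sqrt(2)*c) + C2*cos(6*sqrt(2)*c)


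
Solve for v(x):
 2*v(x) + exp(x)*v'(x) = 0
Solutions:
 v(x) = C1*exp(2*exp(-x))


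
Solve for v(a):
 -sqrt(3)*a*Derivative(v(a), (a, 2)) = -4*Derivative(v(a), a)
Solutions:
 v(a) = C1 + C2*a^(1 + 4*sqrt(3)/3)


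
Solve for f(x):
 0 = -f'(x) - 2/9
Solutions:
 f(x) = C1 - 2*x/9


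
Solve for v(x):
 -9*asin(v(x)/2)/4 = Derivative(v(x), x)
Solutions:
 Integral(1/asin(_y/2), (_y, v(x))) = C1 - 9*x/4


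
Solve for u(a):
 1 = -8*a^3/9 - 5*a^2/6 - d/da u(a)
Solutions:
 u(a) = C1 - 2*a^4/9 - 5*a^3/18 - a


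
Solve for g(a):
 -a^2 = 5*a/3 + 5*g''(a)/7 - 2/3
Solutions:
 g(a) = C1 + C2*a - 7*a^4/60 - 7*a^3/18 + 7*a^2/15


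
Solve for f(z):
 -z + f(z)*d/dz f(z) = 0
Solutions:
 f(z) = -sqrt(C1 + z^2)
 f(z) = sqrt(C1 + z^2)


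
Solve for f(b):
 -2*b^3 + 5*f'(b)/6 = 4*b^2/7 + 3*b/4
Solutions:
 f(b) = C1 + 3*b^4/5 + 8*b^3/35 + 9*b^2/20


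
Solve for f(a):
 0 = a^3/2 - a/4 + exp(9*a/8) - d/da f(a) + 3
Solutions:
 f(a) = C1 + a^4/8 - a^2/8 + 3*a + 8*exp(9*a/8)/9


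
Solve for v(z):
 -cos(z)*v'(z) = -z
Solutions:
 v(z) = C1 + Integral(z/cos(z), z)


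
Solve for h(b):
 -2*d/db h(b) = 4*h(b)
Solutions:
 h(b) = C1*exp(-2*b)


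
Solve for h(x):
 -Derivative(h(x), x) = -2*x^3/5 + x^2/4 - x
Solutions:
 h(x) = C1 + x^4/10 - x^3/12 + x^2/2


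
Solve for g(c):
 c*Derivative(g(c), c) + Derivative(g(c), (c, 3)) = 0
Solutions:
 g(c) = C1 + Integral(C2*airyai(-c) + C3*airybi(-c), c)


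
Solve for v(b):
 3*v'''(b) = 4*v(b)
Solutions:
 v(b) = C3*exp(6^(2/3)*b/3) + (C1*sin(2^(2/3)*3^(1/6)*b/2) + C2*cos(2^(2/3)*3^(1/6)*b/2))*exp(-6^(2/3)*b/6)


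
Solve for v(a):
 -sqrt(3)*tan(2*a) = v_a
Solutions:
 v(a) = C1 + sqrt(3)*log(cos(2*a))/2


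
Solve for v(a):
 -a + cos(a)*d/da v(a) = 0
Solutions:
 v(a) = C1 + Integral(a/cos(a), a)


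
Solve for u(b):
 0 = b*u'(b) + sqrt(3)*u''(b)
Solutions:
 u(b) = C1 + C2*erf(sqrt(2)*3^(3/4)*b/6)


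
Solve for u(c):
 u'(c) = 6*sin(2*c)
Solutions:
 u(c) = C1 - 3*cos(2*c)


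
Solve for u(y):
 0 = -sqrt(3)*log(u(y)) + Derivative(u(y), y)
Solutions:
 li(u(y)) = C1 + sqrt(3)*y


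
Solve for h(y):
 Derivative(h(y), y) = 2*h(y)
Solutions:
 h(y) = C1*exp(2*y)


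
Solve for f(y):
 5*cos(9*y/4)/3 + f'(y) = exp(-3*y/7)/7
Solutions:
 f(y) = C1 - 20*sin(9*y/4)/27 - exp(-3*y/7)/3


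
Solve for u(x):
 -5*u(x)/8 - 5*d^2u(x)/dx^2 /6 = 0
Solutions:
 u(x) = C1*sin(sqrt(3)*x/2) + C2*cos(sqrt(3)*x/2)


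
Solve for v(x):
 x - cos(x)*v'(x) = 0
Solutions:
 v(x) = C1 + Integral(x/cos(x), x)


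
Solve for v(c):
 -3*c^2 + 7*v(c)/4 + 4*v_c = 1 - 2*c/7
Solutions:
 v(c) = C1*exp(-7*c/16) + 12*c^2/7 - 8*c + 132/7


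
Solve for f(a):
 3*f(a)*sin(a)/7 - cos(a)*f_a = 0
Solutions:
 f(a) = C1/cos(a)^(3/7)


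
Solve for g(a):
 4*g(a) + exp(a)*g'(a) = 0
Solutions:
 g(a) = C1*exp(4*exp(-a))


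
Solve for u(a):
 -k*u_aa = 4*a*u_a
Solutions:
 u(a) = C1 + C2*sqrt(k)*erf(sqrt(2)*a*sqrt(1/k))


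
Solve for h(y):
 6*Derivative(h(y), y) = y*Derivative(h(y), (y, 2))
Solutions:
 h(y) = C1 + C2*y^7


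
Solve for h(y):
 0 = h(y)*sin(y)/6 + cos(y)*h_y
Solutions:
 h(y) = C1*cos(y)^(1/6)


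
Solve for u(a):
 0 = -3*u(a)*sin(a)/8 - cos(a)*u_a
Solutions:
 u(a) = C1*cos(a)^(3/8)


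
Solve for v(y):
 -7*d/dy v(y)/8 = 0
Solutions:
 v(y) = C1


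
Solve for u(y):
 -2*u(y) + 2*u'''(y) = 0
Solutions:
 u(y) = C3*exp(y) + (C1*sin(sqrt(3)*y/2) + C2*cos(sqrt(3)*y/2))*exp(-y/2)


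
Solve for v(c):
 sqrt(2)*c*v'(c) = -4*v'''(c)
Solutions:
 v(c) = C1 + Integral(C2*airyai(-sqrt(2)*c/2) + C3*airybi(-sqrt(2)*c/2), c)


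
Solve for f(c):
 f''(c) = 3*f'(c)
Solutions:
 f(c) = C1 + C2*exp(3*c)


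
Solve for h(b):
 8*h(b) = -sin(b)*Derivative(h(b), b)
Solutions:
 h(b) = C1*(cos(b)^4 + 4*cos(b)^3 + 6*cos(b)^2 + 4*cos(b) + 1)/(cos(b)^4 - 4*cos(b)^3 + 6*cos(b)^2 - 4*cos(b) + 1)


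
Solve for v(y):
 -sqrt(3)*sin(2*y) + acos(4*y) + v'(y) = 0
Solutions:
 v(y) = C1 - y*acos(4*y) + sqrt(1 - 16*y^2)/4 - sqrt(3)*cos(2*y)/2


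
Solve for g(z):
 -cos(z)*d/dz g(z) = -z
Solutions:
 g(z) = C1 + Integral(z/cos(z), z)


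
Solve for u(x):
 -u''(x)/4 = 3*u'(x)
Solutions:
 u(x) = C1 + C2*exp(-12*x)


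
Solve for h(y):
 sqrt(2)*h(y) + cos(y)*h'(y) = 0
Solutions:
 h(y) = C1*(sin(y) - 1)^(sqrt(2)/2)/(sin(y) + 1)^(sqrt(2)/2)


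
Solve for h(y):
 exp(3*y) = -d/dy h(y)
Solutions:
 h(y) = C1 - exp(3*y)/3


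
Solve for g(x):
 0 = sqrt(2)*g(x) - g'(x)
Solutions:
 g(x) = C1*exp(sqrt(2)*x)


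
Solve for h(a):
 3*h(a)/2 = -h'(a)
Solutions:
 h(a) = C1*exp(-3*a/2)


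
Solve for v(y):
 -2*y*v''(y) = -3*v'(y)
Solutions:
 v(y) = C1 + C2*y^(5/2)


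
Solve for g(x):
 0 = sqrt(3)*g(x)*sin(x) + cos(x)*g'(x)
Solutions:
 g(x) = C1*cos(x)^(sqrt(3))


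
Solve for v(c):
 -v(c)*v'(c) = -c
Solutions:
 v(c) = -sqrt(C1 + c^2)
 v(c) = sqrt(C1 + c^2)


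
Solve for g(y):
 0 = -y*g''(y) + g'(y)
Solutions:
 g(y) = C1 + C2*y^2


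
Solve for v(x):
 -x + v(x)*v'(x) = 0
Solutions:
 v(x) = -sqrt(C1 + x^2)
 v(x) = sqrt(C1 + x^2)


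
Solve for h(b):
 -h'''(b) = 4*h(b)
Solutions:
 h(b) = C3*exp(-2^(2/3)*b) + (C1*sin(2^(2/3)*sqrt(3)*b/2) + C2*cos(2^(2/3)*sqrt(3)*b/2))*exp(2^(2/3)*b/2)


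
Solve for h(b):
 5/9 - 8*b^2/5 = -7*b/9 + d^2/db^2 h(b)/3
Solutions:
 h(b) = C1 + C2*b - 2*b^4/5 + 7*b^3/18 + 5*b^2/6


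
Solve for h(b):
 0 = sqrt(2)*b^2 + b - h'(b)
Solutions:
 h(b) = C1 + sqrt(2)*b^3/3 + b^2/2


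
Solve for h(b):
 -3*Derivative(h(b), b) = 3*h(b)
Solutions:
 h(b) = C1*exp(-b)


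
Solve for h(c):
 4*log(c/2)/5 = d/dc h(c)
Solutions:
 h(c) = C1 + 4*c*log(c)/5 - 4*c/5 - 4*c*log(2)/5


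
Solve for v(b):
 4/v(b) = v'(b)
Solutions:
 v(b) = -sqrt(C1 + 8*b)
 v(b) = sqrt(C1 + 8*b)


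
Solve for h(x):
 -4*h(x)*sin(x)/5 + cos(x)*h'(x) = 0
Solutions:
 h(x) = C1/cos(x)^(4/5)


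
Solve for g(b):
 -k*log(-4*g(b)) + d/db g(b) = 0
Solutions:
 Integral(1/(log(-_y) + 2*log(2)), (_y, g(b))) = C1 + b*k


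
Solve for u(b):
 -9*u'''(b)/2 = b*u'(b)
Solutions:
 u(b) = C1 + Integral(C2*airyai(-6^(1/3)*b/3) + C3*airybi(-6^(1/3)*b/3), b)


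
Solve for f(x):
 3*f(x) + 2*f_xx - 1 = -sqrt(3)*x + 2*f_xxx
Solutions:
 f(x) = C1*exp(x*(-2^(1/3)*(9*sqrt(89) + 85)^(1/3) - 2*2^(2/3)/(9*sqrt(89) + 85)^(1/3) + 4)/12)*sin(2^(1/3)*sqrt(3)*x*(-(9*sqrt(89) + 85)^(1/3) + 2*2^(1/3)/(9*sqrt(89) + 85)^(1/3))/12) + C2*exp(x*(-2^(1/3)*(9*sqrt(89) + 85)^(1/3) - 2*2^(2/3)/(9*sqrt(89) + 85)^(1/3) + 4)/12)*cos(2^(1/3)*sqrt(3)*x*(-(9*sqrt(89) + 85)^(1/3) + 2*2^(1/3)/(9*sqrt(89) + 85)^(1/3))/12) + C3*exp(x*(2*2^(2/3)/(9*sqrt(89) + 85)^(1/3) + 2 + 2^(1/3)*(9*sqrt(89) + 85)^(1/3))/6) - sqrt(3)*x/3 + 1/3


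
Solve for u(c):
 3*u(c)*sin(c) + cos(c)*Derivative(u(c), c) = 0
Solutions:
 u(c) = C1*cos(c)^3


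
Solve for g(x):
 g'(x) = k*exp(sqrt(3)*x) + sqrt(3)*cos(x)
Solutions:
 g(x) = C1 + sqrt(3)*k*exp(sqrt(3)*x)/3 + sqrt(3)*sin(x)


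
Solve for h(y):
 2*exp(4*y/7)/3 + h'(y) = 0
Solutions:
 h(y) = C1 - 7*exp(4*y/7)/6


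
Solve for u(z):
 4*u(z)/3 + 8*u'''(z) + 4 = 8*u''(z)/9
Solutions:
 u(z) = C1*exp(z*(2*2^(2/3)/(81*sqrt(6553) + 6557)^(1/3) + 4 + 2^(1/3)*(81*sqrt(6553) + 6557)^(1/3))/108)*sin(2^(1/3)*sqrt(3)*z*(-(81*sqrt(6553) + 6557)^(1/3) + 2*2^(1/3)/(81*sqrt(6553) + 6557)^(1/3))/108) + C2*exp(z*(2*2^(2/3)/(81*sqrt(6553) + 6557)^(1/3) + 4 + 2^(1/3)*(81*sqrt(6553) + 6557)^(1/3))/108)*cos(2^(1/3)*sqrt(3)*z*(-(81*sqrt(6553) + 6557)^(1/3) + 2*2^(1/3)/(81*sqrt(6553) + 6557)^(1/3))/108) + C3*exp(z*(-2^(1/3)*(81*sqrt(6553) + 6557)^(1/3) - 2*2^(2/3)/(81*sqrt(6553) + 6557)^(1/3) + 2)/54) - 3


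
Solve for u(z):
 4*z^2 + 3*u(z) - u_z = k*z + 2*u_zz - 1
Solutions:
 u(z) = C1*exp(-3*z/2) + C2*exp(z) + k*z/3 + k/9 - 4*z^2/3 - 8*z/9 - 65/27


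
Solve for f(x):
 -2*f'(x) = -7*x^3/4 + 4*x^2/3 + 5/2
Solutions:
 f(x) = C1 + 7*x^4/32 - 2*x^3/9 - 5*x/4


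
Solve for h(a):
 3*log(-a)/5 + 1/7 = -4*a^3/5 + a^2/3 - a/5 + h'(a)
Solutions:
 h(a) = C1 + a^4/5 - a^3/9 + a^2/10 + 3*a*log(-a)/5 - 16*a/35


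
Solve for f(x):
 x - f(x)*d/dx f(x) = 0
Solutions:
 f(x) = -sqrt(C1 + x^2)
 f(x) = sqrt(C1 + x^2)


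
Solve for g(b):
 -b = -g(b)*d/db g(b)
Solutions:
 g(b) = -sqrt(C1 + b^2)
 g(b) = sqrt(C1 + b^2)


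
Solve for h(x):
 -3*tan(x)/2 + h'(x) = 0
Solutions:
 h(x) = C1 - 3*log(cos(x))/2


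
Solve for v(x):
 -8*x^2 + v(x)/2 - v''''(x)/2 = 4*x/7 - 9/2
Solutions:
 v(x) = C1*exp(-x) + C2*exp(x) + C3*sin(x) + C4*cos(x) + 16*x^2 + 8*x/7 - 9


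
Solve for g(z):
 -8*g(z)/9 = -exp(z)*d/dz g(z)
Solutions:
 g(z) = C1*exp(-8*exp(-z)/9)


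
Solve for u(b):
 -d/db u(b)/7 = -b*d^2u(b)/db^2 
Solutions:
 u(b) = C1 + C2*b^(8/7)


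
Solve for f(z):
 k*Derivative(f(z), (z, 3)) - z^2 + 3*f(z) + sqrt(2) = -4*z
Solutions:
 f(z) = C1*exp(3^(1/3)*z*(-1/k)^(1/3)) + C2*exp(z*(-1/k)^(1/3)*(-3^(1/3) + 3^(5/6)*I)/2) + C3*exp(-z*(-1/k)^(1/3)*(3^(1/3) + 3^(5/6)*I)/2) + z^2/3 - 4*z/3 - sqrt(2)/3


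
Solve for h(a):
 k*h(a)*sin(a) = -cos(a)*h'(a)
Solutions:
 h(a) = C1*exp(k*log(cos(a)))


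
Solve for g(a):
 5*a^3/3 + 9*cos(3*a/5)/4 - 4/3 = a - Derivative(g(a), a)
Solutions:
 g(a) = C1 - 5*a^4/12 + a^2/2 + 4*a/3 - 15*sin(3*a/5)/4


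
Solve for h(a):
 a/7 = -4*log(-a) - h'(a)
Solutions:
 h(a) = C1 - a^2/14 - 4*a*log(-a) + 4*a


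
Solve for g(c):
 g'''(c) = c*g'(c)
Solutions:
 g(c) = C1 + Integral(C2*airyai(c) + C3*airybi(c), c)


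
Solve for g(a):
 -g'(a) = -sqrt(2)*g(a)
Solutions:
 g(a) = C1*exp(sqrt(2)*a)


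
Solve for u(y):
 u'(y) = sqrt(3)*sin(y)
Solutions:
 u(y) = C1 - sqrt(3)*cos(y)


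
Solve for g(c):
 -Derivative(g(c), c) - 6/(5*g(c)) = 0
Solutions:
 g(c) = -sqrt(C1 - 60*c)/5
 g(c) = sqrt(C1 - 60*c)/5


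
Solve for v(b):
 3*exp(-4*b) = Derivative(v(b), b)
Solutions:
 v(b) = C1 - 3*exp(-4*b)/4


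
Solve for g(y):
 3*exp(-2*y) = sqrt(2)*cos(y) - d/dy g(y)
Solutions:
 g(y) = C1 + sqrt(2)*sin(y) + 3*exp(-2*y)/2


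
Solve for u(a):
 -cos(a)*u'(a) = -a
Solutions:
 u(a) = C1 + Integral(a/cos(a), a)


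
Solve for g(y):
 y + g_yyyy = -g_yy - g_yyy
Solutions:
 g(y) = C1 + C2*y - y^3/6 + y^2/2 + (C3*sin(sqrt(3)*y/2) + C4*cos(sqrt(3)*y/2))*exp(-y/2)


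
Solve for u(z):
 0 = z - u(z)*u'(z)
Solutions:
 u(z) = -sqrt(C1 + z^2)
 u(z) = sqrt(C1 + z^2)


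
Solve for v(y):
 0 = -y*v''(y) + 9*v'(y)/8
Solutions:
 v(y) = C1 + C2*y^(17/8)


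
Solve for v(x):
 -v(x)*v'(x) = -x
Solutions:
 v(x) = -sqrt(C1 + x^2)
 v(x) = sqrt(C1 + x^2)


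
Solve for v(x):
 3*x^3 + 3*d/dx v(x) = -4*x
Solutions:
 v(x) = C1 - x^4/4 - 2*x^2/3


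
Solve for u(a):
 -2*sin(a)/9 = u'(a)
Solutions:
 u(a) = C1 + 2*cos(a)/9


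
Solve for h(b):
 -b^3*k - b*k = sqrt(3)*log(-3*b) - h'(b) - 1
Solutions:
 h(b) = C1 + b^4*k/4 + b^2*k/2 + sqrt(3)*b*log(-b) + b*(-sqrt(3) - 1 + sqrt(3)*log(3))


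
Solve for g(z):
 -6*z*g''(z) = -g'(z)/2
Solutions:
 g(z) = C1 + C2*z^(13/12)


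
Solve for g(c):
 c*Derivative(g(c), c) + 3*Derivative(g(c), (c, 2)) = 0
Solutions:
 g(c) = C1 + C2*erf(sqrt(6)*c/6)


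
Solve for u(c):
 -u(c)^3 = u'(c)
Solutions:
 u(c) = -sqrt(2)*sqrt(-1/(C1 - c))/2
 u(c) = sqrt(2)*sqrt(-1/(C1 - c))/2


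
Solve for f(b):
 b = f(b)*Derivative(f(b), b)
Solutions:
 f(b) = -sqrt(C1 + b^2)
 f(b) = sqrt(C1 + b^2)


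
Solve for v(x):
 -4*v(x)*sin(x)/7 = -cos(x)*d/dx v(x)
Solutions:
 v(x) = C1/cos(x)^(4/7)


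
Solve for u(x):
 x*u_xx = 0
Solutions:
 u(x) = C1 + C2*x


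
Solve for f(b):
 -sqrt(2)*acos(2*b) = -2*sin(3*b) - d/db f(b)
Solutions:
 f(b) = C1 + sqrt(2)*(b*acos(2*b) - sqrt(1 - 4*b^2)/2) + 2*cos(3*b)/3


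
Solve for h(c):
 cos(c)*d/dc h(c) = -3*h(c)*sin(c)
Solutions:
 h(c) = C1*cos(c)^3


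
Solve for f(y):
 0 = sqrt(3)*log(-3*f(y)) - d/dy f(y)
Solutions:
 -sqrt(3)*Integral(1/(log(-_y) + log(3)), (_y, f(y)))/3 = C1 - y


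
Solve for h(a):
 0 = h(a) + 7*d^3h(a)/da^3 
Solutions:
 h(a) = C3*exp(-7^(2/3)*a/7) + (C1*sin(sqrt(3)*7^(2/3)*a/14) + C2*cos(sqrt(3)*7^(2/3)*a/14))*exp(7^(2/3)*a/14)


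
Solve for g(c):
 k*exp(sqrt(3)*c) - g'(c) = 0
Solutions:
 g(c) = C1 + sqrt(3)*k*exp(sqrt(3)*c)/3


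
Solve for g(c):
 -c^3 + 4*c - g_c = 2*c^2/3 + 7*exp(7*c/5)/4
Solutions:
 g(c) = C1 - c^4/4 - 2*c^3/9 + 2*c^2 - 5*exp(7*c/5)/4


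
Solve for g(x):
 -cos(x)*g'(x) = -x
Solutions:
 g(x) = C1 + Integral(x/cos(x), x)


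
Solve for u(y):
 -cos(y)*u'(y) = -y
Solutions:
 u(y) = C1 + Integral(y/cos(y), y)


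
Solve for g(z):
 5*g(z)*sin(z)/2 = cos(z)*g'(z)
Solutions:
 g(z) = C1/cos(z)^(5/2)


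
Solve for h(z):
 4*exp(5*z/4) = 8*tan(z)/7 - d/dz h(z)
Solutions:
 h(z) = C1 - 16*exp(5*z/4)/5 - 8*log(cos(z))/7


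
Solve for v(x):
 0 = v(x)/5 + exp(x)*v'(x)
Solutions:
 v(x) = C1*exp(exp(-x)/5)


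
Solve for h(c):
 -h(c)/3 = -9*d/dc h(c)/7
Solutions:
 h(c) = C1*exp(7*c/27)


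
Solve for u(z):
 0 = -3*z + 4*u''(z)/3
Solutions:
 u(z) = C1 + C2*z + 3*z^3/8


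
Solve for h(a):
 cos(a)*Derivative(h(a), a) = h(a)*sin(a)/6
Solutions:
 h(a) = C1/cos(a)^(1/6)


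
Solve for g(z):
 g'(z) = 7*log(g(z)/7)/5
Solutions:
 5*Integral(1/(-log(_y) + log(7)), (_y, g(z)))/7 = C1 - z


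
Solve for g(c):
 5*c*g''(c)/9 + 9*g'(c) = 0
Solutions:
 g(c) = C1 + C2/c^(76/5)


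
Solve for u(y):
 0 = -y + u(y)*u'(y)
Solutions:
 u(y) = -sqrt(C1 + y^2)
 u(y) = sqrt(C1 + y^2)


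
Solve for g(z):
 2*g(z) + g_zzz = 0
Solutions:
 g(z) = C3*exp(-2^(1/3)*z) + (C1*sin(2^(1/3)*sqrt(3)*z/2) + C2*cos(2^(1/3)*sqrt(3)*z/2))*exp(2^(1/3)*z/2)


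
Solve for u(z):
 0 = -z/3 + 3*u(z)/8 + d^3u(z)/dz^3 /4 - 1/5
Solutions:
 u(z) = C3*exp(-2^(2/3)*3^(1/3)*z/2) + 8*z/9 + (C1*sin(2^(2/3)*3^(5/6)*z/4) + C2*cos(2^(2/3)*3^(5/6)*z/4))*exp(2^(2/3)*3^(1/3)*z/4) + 8/15


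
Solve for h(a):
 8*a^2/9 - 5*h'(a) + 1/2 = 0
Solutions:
 h(a) = C1 + 8*a^3/135 + a/10


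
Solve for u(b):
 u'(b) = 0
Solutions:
 u(b) = C1


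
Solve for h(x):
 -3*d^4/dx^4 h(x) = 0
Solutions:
 h(x) = C1 + C2*x + C3*x^2 + C4*x^3


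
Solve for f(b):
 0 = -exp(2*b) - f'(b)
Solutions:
 f(b) = C1 - exp(2*b)/2


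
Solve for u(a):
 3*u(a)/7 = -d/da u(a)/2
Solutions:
 u(a) = C1*exp(-6*a/7)


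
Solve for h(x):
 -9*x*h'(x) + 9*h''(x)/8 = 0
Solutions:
 h(x) = C1 + C2*erfi(2*x)


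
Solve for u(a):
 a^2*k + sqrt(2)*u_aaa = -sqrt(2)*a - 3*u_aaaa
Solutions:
 u(a) = C1 + C2*a + C3*a^2 + C4*exp(-sqrt(2)*a/3) - sqrt(2)*a^5*k/120 + a^4*(3*k - 1)/24 - sqrt(2)*a^3*(3*k - 1)/4


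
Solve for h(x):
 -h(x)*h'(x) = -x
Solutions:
 h(x) = -sqrt(C1 + x^2)
 h(x) = sqrt(C1 + x^2)


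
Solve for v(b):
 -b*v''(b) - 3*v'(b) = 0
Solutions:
 v(b) = C1 + C2/b^2


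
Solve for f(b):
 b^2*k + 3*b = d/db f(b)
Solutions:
 f(b) = C1 + b^3*k/3 + 3*b^2/2


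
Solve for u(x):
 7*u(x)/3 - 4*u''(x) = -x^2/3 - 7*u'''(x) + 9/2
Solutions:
 u(x) = C1*exp(x*(32*2^(1/3)/(21*sqrt(19817) + 2959)^(1/3) + 16 + 2^(2/3)*(21*sqrt(19817) + 2959)^(1/3))/84)*sin(2^(1/3)*sqrt(3)*x*(-2^(1/3)*(21*sqrt(19817) + 2959)^(1/3) + 32/(21*sqrt(19817) + 2959)^(1/3))/84) + C2*exp(x*(32*2^(1/3)/(21*sqrt(19817) + 2959)^(1/3) + 16 + 2^(2/3)*(21*sqrt(19817) + 2959)^(1/3))/84)*cos(2^(1/3)*sqrt(3)*x*(-2^(1/3)*(21*sqrt(19817) + 2959)^(1/3) + 32/(21*sqrt(19817) + 2959)^(1/3))/84) + C3*exp(x*(-2^(2/3)*(21*sqrt(19817) + 2959)^(1/3) - 32*2^(1/3)/(21*sqrt(19817) + 2959)^(1/3) + 8)/42) - x^2/7 + 141/98


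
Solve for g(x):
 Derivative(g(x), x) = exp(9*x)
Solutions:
 g(x) = C1 + exp(9*x)/9


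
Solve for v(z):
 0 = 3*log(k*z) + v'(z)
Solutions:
 v(z) = C1 - 3*z*log(k*z) + 3*z


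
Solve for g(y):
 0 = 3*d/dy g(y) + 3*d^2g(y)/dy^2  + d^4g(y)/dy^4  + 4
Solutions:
 g(y) = C1 + C2*exp(2^(1/3)*y*(-2/(3 + sqrt(13))^(1/3) + 2^(1/3)*(3 + sqrt(13))^(1/3))/4)*sin(2^(1/3)*sqrt(3)*y*(2/(3 + sqrt(13))^(1/3) + 2^(1/3)*(3 + sqrt(13))^(1/3))/4) + C3*exp(2^(1/3)*y*(-2/(3 + sqrt(13))^(1/3) + 2^(1/3)*(3 + sqrt(13))^(1/3))/4)*cos(2^(1/3)*sqrt(3)*y*(2/(3 + sqrt(13))^(1/3) + 2^(1/3)*(3 + sqrt(13))^(1/3))/4) + C4*exp(2^(1/3)*y*(-2^(1/3)*(3 + sqrt(13))^(1/3)/2 + (3 + sqrt(13))^(-1/3))) - 4*y/3


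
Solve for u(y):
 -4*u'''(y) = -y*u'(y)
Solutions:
 u(y) = C1 + Integral(C2*airyai(2^(1/3)*y/2) + C3*airybi(2^(1/3)*y/2), y)


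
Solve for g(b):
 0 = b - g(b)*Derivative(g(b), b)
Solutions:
 g(b) = -sqrt(C1 + b^2)
 g(b) = sqrt(C1 + b^2)


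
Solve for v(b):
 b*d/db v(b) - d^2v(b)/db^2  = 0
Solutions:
 v(b) = C1 + C2*erfi(sqrt(2)*b/2)


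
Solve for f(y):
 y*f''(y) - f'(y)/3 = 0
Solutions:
 f(y) = C1 + C2*y^(4/3)


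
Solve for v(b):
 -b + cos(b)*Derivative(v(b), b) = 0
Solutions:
 v(b) = C1 + Integral(b/cos(b), b)


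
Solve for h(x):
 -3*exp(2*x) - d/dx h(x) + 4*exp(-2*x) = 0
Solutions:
 h(x) = C1 - 3*exp(2*x)/2 - 2*exp(-2*x)


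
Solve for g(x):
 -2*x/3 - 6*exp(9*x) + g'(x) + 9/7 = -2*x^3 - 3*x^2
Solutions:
 g(x) = C1 - x^4/2 - x^3 + x^2/3 - 9*x/7 + 2*exp(9*x)/3


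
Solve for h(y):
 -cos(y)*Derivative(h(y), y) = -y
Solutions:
 h(y) = C1 + Integral(y/cos(y), y)


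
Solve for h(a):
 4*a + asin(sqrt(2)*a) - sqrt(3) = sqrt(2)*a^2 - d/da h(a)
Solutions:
 h(a) = C1 + sqrt(2)*a^3/3 - 2*a^2 - a*asin(sqrt(2)*a) + sqrt(3)*a - sqrt(2)*sqrt(1 - 2*a^2)/2


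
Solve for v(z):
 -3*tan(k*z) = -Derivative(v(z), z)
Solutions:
 v(z) = C1 + 3*Piecewise((-log(cos(k*z))/k, Ne(k, 0)), (0, True))


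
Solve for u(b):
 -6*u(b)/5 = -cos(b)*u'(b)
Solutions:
 u(b) = C1*(sin(b) + 1)^(3/5)/(sin(b) - 1)^(3/5)


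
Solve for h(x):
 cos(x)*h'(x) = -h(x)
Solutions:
 h(x) = C1*sqrt(sin(x) - 1)/sqrt(sin(x) + 1)


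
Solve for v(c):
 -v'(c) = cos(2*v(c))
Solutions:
 v(c) = -asin((C1 + exp(4*c))/(C1 - exp(4*c)))/2 + pi/2
 v(c) = asin((C1 + exp(4*c))/(C1 - exp(4*c)))/2


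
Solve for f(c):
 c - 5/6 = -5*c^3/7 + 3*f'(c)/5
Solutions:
 f(c) = C1 + 25*c^4/84 + 5*c^2/6 - 25*c/18


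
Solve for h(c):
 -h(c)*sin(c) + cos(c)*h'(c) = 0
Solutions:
 h(c) = C1/cos(c)


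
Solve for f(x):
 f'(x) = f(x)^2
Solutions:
 f(x) = -1/(C1 + x)


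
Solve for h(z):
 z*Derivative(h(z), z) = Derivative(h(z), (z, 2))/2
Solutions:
 h(z) = C1 + C2*erfi(z)


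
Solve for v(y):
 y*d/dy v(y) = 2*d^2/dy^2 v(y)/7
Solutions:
 v(y) = C1 + C2*erfi(sqrt(7)*y/2)


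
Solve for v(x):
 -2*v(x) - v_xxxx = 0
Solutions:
 v(x) = (C1*sin(2^(3/4)*x/2) + C2*cos(2^(3/4)*x/2))*exp(-2^(3/4)*x/2) + (C3*sin(2^(3/4)*x/2) + C4*cos(2^(3/4)*x/2))*exp(2^(3/4)*x/2)


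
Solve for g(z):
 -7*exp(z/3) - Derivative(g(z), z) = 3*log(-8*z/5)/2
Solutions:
 g(z) = C1 - 3*z*log(-z)/2 + z*(-5*log(2) + log(10)/2 + 3/2 + log(5)) - 21*exp(z/3)


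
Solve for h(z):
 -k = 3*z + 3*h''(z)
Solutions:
 h(z) = C1 + C2*z - k*z^2/6 - z^3/6


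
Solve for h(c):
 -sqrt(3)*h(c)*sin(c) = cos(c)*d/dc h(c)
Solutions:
 h(c) = C1*cos(c)^(sqrt(3))


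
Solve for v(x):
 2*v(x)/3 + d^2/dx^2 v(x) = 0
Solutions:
 v(x) = C1*sin(sqrt(6)*x/3) + C2*cos(sqrt(6)*x/3)


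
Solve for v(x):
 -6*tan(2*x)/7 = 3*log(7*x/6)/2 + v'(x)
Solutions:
 v(x) = C1 - 3*x*log(x)/2 - 2*x*log(7) + 3*x/2 + x*log(6) + x*log(42)/2 + 3*log(cos(2*x))/7


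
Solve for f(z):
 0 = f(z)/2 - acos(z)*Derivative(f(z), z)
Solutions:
 f(z) = C1*exp(Integral(1/acos(z), z)/2)


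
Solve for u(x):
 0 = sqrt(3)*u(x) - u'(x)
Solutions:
 u(x) = C1*exp(sqrt(3)*x)


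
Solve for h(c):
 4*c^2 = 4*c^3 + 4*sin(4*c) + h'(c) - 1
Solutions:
 h(c) = C1 - c^4 + 4*c^3/3 + c + cos(4*c)


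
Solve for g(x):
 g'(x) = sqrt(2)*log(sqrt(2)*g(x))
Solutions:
 -sqrt(2)*Integral(1/(2*log(_y) + log(2)), (_y, g(x))) = C1 - x


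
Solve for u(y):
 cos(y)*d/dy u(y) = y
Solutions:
 u(y) = C1 + Integral(y/cos(y), y)


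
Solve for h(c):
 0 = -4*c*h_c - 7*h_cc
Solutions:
 h(c) = C1 + C2*erf(sqrt(14)*c/7)


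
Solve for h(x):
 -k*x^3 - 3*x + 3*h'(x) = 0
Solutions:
 h(x) = C1 + k*x^4/12 + x^2/2


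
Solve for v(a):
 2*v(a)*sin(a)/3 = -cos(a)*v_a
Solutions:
 v(a) = C1*cos(a)^(2/3)


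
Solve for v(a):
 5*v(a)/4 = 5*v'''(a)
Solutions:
 v(a) = C3*exp(2^(1/3)*a/2) + (C1*sin(2^(1/3)*sqrt(3)*a/4) + C2*cos(2^(1/3)*sqrt(3)*a/4))*exp(-2^(1/3)*a/4)


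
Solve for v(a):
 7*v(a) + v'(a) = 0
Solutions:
 v(a) = C1*exp(-7*a)


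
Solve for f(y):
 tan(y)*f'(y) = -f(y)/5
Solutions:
 f(y) = C1/sin(y)^(1/5)


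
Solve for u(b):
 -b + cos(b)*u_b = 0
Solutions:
 u(b) = C1 + Integral(b/cos(b), b)


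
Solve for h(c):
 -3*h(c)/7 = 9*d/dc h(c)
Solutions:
 h(c) = C1*exp(-c/21)


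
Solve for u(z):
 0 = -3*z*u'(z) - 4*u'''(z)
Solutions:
 u(z) = C1 + Integral(C2*airyai(-6^(1/3)*z/2) + C3*airybi(-6^(1/3)*z/2), z)


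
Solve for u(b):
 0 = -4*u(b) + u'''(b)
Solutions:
 u(b) = C3*exp(2^(2/3)*b) + (C1*sin(2^(2/3)*sqrt(3)*b/2) + C2*cos(2^(2/3)*sqrt(3)*b/2))*exp(-2^(2/3)*b/2)


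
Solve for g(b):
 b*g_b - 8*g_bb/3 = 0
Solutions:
 g(b) = C1 + C2*erfi(sqrt(3)*b/4)


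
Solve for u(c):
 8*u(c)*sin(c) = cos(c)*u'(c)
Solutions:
 u(c) = C1/cos(c)^8


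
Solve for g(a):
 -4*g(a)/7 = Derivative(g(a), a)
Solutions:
 g(a) = C1*exp(-4*a/7)


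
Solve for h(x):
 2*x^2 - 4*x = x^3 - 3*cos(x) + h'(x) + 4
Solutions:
 h(x) = C1 - x^4/4 + 2*x^3/3 - 2*x^2 - 4*x + 3*sin(x)


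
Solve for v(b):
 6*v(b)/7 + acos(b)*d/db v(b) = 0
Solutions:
 v(b) = C1*exp(-6*Integral(1/acos(b), b)/7)


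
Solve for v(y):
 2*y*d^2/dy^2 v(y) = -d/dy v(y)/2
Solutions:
 v(y) = C1 + C2*y^(3/4)


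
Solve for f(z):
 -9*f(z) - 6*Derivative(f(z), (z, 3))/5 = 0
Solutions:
 f(z) = C3*exp(-15^(1/3)*2^(2/3)*z/2) + (C1*sin(2^(2/3)*3^(5/6)*5^(1/3)*z/4) + C2*cos(2^(2/3)*3^(5/6)*5^(1/3)*z/4))*exp(15^(1/3)*2^(2/3)*z/4)


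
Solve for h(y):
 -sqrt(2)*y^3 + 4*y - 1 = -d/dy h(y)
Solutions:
 h(y) = C1 + sqrt(2)*y^4/4 - 2*y^2 + y


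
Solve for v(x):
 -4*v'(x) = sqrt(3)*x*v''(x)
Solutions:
 v(x) = C1 + C2*x^(1 - 4*sqrt(3)/3)


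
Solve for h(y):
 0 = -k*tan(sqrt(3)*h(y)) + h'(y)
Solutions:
 h(y) = sqrt(3)*(pi - asin(C1*exp(sqrt(3)*k*y)))/3
 h(y) = sqrt(3)*asin(C1*exp(sqrt(3)*k*y))/3


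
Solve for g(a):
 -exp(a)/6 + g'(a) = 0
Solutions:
 g(a) = C1 + exp(a)/6


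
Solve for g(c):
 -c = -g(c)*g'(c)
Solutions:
 g(c) = -sqrt(C1 + c^2)
 g(c) = sqrt(C1 + c^2)


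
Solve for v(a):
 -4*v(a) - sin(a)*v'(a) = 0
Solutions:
 v(a) = C1*(cos(a)^2 + 2*cos(a) + 1)/(cos(a)^2 - 2*cos(a) + 1)


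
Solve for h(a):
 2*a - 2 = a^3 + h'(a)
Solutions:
 h(a) = C1 - a^4/4 + a^2 - 2*a


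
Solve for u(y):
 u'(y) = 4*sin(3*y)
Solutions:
 u(y) = C1 - 4*cos(3*y)/3


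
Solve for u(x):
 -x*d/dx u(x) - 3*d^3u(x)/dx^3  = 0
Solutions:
 u(x) = C1 + Integral(C2*airyai(-3^(2/3)*x/3) + C3*airybi(-3^(2/3)*x/3), x)


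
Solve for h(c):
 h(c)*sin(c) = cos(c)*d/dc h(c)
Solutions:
 h(c) = C1/cos(c)


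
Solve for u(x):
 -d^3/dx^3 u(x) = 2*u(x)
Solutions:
 u(x) = C3*exp(-2^(1/3)*x) + (C1*sin(2^(1/3)*sqrt(3)*x/2) + C2*cos(2^(1/3)*sqrt(3)*x/2))*exp(2^(1/3)*x/2)


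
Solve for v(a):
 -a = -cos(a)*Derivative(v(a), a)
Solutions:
 v(a) = C1 + Integral(a/cos(a), a)


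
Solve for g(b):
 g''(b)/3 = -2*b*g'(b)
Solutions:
 g(b) = C1 + C2*erf(sqrt(3)*b)


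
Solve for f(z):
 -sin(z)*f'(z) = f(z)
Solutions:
 f(z) = C1*sqrt(cos(z) + 1)/sqrt(cos(z) - 1)


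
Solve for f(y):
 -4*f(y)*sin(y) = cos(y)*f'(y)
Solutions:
 f(y) = C1*cos(y)^4


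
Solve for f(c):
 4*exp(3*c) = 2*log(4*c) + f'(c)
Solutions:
 f(c) = C1 - 2*c*log(c) + 2*c*(1 - 2*log(2)) + 4*exp(3*c)/3


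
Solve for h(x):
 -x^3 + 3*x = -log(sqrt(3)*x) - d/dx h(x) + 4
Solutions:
 h(x) = C1 + x^4/4 - 3*x^2/2 - x*log(x) - x*log(3)/2 + 5*x


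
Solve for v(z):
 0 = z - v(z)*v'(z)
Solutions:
 v(z) = -sqrt(C1 + z^2)
 v(z) = sqrt(C1 + z^2)


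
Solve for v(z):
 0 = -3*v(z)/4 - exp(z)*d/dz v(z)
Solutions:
 v(z) = C1*exp(3*exp(-z)/4)


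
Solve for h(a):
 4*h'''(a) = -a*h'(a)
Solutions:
 h(a) = C1 + Integral(C2*airyai(-2^(1/3)*a/2) + C3*airybi(-2^(1/3)*a/2), a)


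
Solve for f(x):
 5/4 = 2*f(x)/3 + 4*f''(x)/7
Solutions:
 f(x) = C1*sin(sqrt(42)*x/6) + C2*cos(sqrt(42)*x/6) + 15/8


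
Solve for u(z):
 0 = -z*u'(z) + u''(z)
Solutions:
 u(z) = C1 + C2*erfi(sqrt(2)*z/2)


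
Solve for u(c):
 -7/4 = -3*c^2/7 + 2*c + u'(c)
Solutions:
 u(c) = C1 + c^3/7 - c^2 - 7*c/4


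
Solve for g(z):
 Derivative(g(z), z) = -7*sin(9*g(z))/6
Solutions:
 g(z) = -acos((-C1 - exp(21*z))/(C1 - exp(21*z)))/9 + 2*pi/9
 g(z) = acos((-C1 - exp(21*z))/(C1 - exp(21*z)))/9


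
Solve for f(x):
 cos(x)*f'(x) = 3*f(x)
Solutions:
 f(x) = C1*(sin(x) + 1)^(3/2)/(sin(x) - 1)^(3/2)


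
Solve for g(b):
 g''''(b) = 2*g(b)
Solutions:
 g(b) = C1*exp(-2^(1/4)*b) + C2*exp(2^(1/4)*b) + C3*sin(2^(1/4)*b) + C4*cos(2^(1/4)*b)


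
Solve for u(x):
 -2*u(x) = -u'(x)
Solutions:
 u(x) = C1*exp(2*x)


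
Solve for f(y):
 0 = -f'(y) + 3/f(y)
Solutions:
 f(y) = -sqrt(C1 + 6*y)
 f(y) = sqrt(C1 + 6*y)


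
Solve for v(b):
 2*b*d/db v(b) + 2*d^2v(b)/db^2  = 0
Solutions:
 v(b) = C1 + C2*erf(sqrt(2)*b/2)


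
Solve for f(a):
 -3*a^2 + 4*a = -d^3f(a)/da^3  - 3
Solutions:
 f(a) = C1 + C2*a + C3*a^2 + a^5/20 - a^4/6 - a^3/2


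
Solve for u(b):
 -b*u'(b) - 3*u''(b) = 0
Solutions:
 u(b) = C1 + C2*erf(sqrt(6)*b/6)


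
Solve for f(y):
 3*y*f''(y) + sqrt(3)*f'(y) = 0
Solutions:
 f(y) = C1 + C2*y^(1 - sqrt(3)/3)


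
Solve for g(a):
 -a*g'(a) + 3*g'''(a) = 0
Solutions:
 g(a) = C1 + Integral(C2*airyai(3^(2/3)*a/3) + C3*airybi(3^(2/3)*a/3), a)


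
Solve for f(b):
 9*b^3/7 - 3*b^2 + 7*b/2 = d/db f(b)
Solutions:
 f(b) = C1 + 9*b^4/28 - b^3 + 7*b^2/4


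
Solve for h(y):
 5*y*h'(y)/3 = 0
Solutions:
 h(y) = C1


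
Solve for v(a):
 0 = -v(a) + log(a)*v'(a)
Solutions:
 v(a) = C1*exp(li(a))


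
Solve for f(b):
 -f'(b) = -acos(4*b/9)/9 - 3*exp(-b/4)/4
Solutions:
 f(b) = C1 + b*acos(4*b/9)/9 - sqrt(81 - 16*b^2)/36 - 3*exp(-b/4)


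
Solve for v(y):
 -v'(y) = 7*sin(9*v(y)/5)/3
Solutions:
 7*y/3 + 5*log(cos(9*v(y)/5) - 1)/18 - 5*log(cos(9*v(y)/5) + 1)/18 = C1


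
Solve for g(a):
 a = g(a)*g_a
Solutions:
 g(a) = -sqrt(C1 + a^2)
 g(a) = sqrt(C1 + a^2)


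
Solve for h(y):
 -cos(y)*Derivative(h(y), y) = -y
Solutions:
 h(y) = C1 + Integral(y/cos(y), y)


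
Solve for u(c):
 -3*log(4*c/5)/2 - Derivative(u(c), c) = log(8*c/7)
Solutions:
 u(c) = C1 - 5*c*log(c)/2 - 6*c*log(2) + c*log(5)/2 + 5*c/2 + c*log(35)


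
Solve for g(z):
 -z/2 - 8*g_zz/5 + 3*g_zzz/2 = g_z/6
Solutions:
 g(z) = C1 + C2*exp(z*(8 - sqrt(89))/15) + C3*exp(z*(8 + sqrt(89))/15) - 3*z^2/2 + 144*z/5


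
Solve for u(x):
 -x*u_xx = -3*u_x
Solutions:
 u(x) = C1 + C2*x^4


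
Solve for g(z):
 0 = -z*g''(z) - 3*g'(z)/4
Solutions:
 g(z) = C1 + C2*z^(1/4)


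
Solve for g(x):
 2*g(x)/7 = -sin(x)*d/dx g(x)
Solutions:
 g(x) = C1*(cos(x) + 1)^(1/7)/(cos(x) - 1)^(1/7)


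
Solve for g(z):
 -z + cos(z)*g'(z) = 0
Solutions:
 g(z) = C1 + Integral(z/cos(z), z)


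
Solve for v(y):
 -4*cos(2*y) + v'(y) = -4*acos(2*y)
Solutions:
 v(y) = C1 - 4*y*acos(2*y) + 2*sqrt(1 - 4*y^2) + 2*sin(2*y)


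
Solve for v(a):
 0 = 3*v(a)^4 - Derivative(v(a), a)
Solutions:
 v(a) = (-1/(C1 + 9*a))^(1/3)
 v(a) = (-1/(C1 + 3*a))^(1/3)*(-3^(2/3) - 3*3^(1/6)*I)/6
 v(a) = (-1/(C1 + 3*a))^(1/3)*(-3^(2/3) + 3*3^(1/6)*I)/6


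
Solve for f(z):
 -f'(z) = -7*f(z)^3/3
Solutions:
 f(z) = -sqrt(6)*sqrt(-1/(C1 + 7*z))/2
 f(z) = sqrt(6)*sqrt(-1/(C1 + 7*z))/2


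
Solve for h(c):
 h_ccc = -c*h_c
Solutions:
 h(c) = C1 + Integral(C2*airyai(-c) + C3*airybi(-c), c)


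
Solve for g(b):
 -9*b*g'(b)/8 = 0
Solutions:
 g(b) = C1


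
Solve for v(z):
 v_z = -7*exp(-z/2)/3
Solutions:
 v(z) = C1 + 14*exp(-z/2)/3


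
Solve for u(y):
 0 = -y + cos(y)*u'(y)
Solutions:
 u(y) = C1 + Integral(y/cos(y), y)


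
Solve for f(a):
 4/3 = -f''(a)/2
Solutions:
 f(a) = C1 + C2*a - 4*a^2/3


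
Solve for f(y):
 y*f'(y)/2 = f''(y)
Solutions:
 f(y) = C1 + C2*erfi(y/2)


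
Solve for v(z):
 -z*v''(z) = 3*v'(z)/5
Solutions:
 v(z) = C1 + C2*z^(2/5)


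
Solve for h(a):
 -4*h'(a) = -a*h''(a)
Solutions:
 h(a) = C1 + C2*a^5


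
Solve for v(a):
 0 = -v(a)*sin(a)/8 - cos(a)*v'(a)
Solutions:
 v(a) = C1*cos(a)^(1/8)


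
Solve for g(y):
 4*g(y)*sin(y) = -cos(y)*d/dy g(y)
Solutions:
 g(y) = C1*cos(y)^4


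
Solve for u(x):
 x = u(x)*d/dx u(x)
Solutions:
 u(x) = -sqrt(C1 + x^2)
 u(x) = sqrt(C1 + x^2)


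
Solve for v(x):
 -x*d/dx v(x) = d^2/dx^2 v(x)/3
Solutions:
 v(x) = C1 + C2*erf(sqrt(6)*x/2)


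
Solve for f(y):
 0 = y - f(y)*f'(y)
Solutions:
 f(y) = -sqrt(C1 + y^2)
 f(y) = sqrt(C1 + y^2)


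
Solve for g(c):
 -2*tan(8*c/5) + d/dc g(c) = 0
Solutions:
 g(c) = C1 - 5*log(cos(8*c/5))/4


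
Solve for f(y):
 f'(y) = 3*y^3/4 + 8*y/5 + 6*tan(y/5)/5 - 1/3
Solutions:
 f(y) = C1 + 3*y^4/16 + 4*y^2/5 - y/3 - 6*log(cos(y/5))


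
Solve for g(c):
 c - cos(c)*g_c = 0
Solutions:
 g(c) = C1 + Integral(c/cos(c), c)


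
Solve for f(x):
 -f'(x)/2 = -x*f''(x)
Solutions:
 f(x) = C1 + C2*x^(3/2)


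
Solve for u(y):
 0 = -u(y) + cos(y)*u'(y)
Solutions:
 u(y) = C1*sqrt(sin(y) + 1)/sqrt(sin(y) - 1)


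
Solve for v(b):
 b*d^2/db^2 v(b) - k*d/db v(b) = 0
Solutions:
 v(b) = C1 + b^(re(k) + 1)*(C2*sin(log(b)*Abs(im(k))) + C3*cos(log(b)*im(k)))


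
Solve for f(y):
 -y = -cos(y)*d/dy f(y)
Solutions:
 f(y) = C1 + Integral(y/cos(y), y)


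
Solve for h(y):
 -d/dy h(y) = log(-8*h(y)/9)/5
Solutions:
 5*Integral(1/(log(-_y) - 2*log(6) + 5*log(2)), (_y, h(y))) = C1 - y


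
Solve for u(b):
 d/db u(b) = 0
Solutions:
 u(b) = C1


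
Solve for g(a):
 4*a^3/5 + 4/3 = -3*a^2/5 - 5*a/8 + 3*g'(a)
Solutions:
 g(a) = C1 + a^4/15 + a^3/15 + 5*a^2/48 + 4*a/9


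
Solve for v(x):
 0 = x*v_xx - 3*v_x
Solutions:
 v(x) = C1 + C2*x^4


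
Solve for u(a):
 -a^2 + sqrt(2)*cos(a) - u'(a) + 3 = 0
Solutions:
 u(a) = C1 - a^3/3 + 3*a + sqrt(2)*sin(a)


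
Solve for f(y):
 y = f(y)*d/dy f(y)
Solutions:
 f(y) = -sqrt(C1 + y^2)
 f(y) = sqrt(C1 + y^2)


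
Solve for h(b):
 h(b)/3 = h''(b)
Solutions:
 h(b) = C1*exp(-sqrt(3)*b/3) + C2*exp(sqrt(3)*b/3)


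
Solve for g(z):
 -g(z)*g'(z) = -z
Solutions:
 g(z) = -sqrt(C1 + z^2)
 g(z) = sqrt(C1 + z^2)


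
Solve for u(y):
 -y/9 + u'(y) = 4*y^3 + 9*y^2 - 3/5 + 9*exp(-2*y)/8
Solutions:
 u(y) = C1 + y^4 + 3*y^3 + y^2/18 - 3*y/5 - 9*exp(-2*y)/16


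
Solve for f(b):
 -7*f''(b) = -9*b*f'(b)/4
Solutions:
 f(b) = C1 + C2*erfi(3*sqrt(14)*b/28)


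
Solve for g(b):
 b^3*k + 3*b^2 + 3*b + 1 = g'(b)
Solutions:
 g(b) = C1 + b^4*k/4 + b^3 + 3*b^2/2 + b


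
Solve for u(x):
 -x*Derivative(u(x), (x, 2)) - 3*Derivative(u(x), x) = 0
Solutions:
 u(x) = C1 + C2/x^2


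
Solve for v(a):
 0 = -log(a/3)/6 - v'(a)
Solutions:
 v(a) = C1 - a*log(a)/6 + a/6 + a*log(3)/6


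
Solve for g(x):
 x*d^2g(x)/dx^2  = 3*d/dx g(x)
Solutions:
 g(x) = C1 + C2*x^4


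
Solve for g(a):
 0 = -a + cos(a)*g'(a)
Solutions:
 g(a) = C1 + Integral(a/cos(a), a)


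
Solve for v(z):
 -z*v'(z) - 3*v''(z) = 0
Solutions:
 v(z) = C1 + C2*erf(sqrt(6)*z/6)


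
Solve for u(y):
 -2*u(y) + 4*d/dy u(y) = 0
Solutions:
 u(y) = C1*exp(y/2)


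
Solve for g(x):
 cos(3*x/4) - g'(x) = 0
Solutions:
 g(x) = C1 + 4*sin(3*x/4)/3


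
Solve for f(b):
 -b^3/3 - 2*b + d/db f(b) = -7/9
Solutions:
 f(b) = C1 + b^4/12 + b^2 - 7*b/9


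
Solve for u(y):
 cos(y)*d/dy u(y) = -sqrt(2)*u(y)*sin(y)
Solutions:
 u(y) = C1*cos(y)^(sqrt(2))


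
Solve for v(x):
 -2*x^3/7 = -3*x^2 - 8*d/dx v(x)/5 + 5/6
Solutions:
 v(x) = C1 + 5*x^4/112 - 5*x^3/8 + 25*x/48


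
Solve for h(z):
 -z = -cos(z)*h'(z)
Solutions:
 h(z) = C1 + Integral(z/cos(z), z)


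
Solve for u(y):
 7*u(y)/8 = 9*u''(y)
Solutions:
 u(y) = C1*exp(-sqrt(14)*y/12) + C2*exp(sqrt(14)*y/12)


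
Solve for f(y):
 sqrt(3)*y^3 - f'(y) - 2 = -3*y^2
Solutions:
 f(y) = C1 + sqrt(3)*y^4/4 + y^3 - 2*y


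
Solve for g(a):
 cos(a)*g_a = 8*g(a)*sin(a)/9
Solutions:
 g(a) = C1/cos(a)^(8/9)


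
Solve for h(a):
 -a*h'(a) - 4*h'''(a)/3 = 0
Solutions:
 h(a) = C1 + Integral(C2*airyai(-6^(1/3)*a/2) + C3*airybi(-6^(1/3)*a/2), a)


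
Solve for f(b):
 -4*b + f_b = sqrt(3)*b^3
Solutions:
 f(b) = C1 + sqrt(3)*b^4/4 + 2*b^2


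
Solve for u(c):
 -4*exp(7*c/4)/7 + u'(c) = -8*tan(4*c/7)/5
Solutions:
 u(c) = C1 + 16*exp(7*c/4)/49 + 14*log(cos(4*c/7))/5


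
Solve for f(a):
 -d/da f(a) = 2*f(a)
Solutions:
 f(a) = C1*exp(-2*a)


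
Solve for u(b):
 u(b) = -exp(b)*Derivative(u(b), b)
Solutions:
 u(b) = C1*exp(exp(-b))


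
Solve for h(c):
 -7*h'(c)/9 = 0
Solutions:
 h(c) = C1


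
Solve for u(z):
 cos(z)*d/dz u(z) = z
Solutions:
 u(z) = C1 + Integral(z/cos(z), z)


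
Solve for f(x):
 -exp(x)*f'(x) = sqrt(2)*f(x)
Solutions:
 f(x) = C1*exp(sqrt(2)*exp(-x))


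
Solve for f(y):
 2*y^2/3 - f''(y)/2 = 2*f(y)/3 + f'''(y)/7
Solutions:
 f(y) = C1*exp(y*(-14 + 7*7^(2/3)/(12*sqrt(85) + 121)^(1/3) + 7^(1/3)*(12*sqrt(85) + 121)^(1/3))/12)*sin(sqrt(3)*7^(1/3)*y*(-(12*sqrt(85) + 121)^(1/3) + 7*7^(1/3)/(12*sqrt(85) + 121)^(1/3))/12) + C2*exp(y*(-14 + 7*7^(2/3)/(12*sqrt(85) + 121)^(1/3) + 7^(1/3)*(12*sqrt(85) + 121)^(1/3))/12)*cos(sqrt(3)*7^(1/3)*y*(-(12*sqrt(85) + 121)^(1/3) + 7*7^(1/3)/(12*sqrt(85) + 121)^(1/3))/12) + C3*exp(-y*(7*7^(2/3)/(12*sqrt(85) + 121)^(1/3) + 7 + 7^(1/3)*(12*sqrt(85) + 121)^(1/3))/6) + y^2 - 3/2


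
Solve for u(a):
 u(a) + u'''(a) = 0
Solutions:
 u(a) = C3*exp(-a) + (C1*sin(sqrt(3)*a/2) + C2*cos(sqrt(3)*a/2))*exp(a/2)


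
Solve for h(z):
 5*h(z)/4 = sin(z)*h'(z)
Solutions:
 h(z) = C1*(cos(z) - 1)^(5/8)/(cos(z) + 1)^(5/8)


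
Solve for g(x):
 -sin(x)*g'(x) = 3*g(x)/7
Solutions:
 g(x) = C1*(cos(x) + 1)^(3/14)/(cos(x) - 1)^(3/14)


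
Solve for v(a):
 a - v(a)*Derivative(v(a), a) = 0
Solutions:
 v(a) = -sqrt(C1 + a^2)
 v(a) = sqrt(C1 + a^2)


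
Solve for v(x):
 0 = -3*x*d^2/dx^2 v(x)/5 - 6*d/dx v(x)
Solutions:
 v(x) = C1 + C2/x^9


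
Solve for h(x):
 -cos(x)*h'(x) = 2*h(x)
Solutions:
 h(x) = C1*(sin(x) - 1)/(sin(x) + 1)


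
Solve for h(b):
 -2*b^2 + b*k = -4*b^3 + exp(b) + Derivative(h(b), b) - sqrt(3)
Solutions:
 h(b) = C1 + b^4 - 2*b^3/3 + b^2*k/2 + sqrt(3)*b - exp(b)


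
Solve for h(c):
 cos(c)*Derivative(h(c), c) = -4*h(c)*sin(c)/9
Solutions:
 h(c) = C1*cos(c)^(4/9)


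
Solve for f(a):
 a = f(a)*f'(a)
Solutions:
 f(a) = -sqrt(C1 + a^2)
 f(a) = sqrt(C1 + a^2)


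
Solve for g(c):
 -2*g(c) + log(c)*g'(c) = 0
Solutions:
 g(c) = C1*exp(2*li(c))


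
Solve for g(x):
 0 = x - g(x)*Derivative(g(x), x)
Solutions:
 g(x) = -sqrt(C1 + x^2)
 g(x) = sqrt(C1 + x^2)


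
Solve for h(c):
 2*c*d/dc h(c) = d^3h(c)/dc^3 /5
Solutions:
 h(c) = C1 + Integral(C2*airyai(10^(1/3)*c) + C3*airybi(10^(1/3)*c), c)


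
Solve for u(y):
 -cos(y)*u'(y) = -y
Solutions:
 u(y) = C1 + Integral(y/cos(y), y)


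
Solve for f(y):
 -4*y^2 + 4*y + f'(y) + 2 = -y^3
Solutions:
 f(y) = C1 - y^4/4 + 4*y^3/3 - 2*y^2 - 2*y


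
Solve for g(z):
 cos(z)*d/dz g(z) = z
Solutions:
 g(z) = C1 + Integral(z/cos(z), z)


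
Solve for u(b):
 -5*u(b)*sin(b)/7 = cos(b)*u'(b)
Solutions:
 u(b) = C1*cos(b)^(5/7)


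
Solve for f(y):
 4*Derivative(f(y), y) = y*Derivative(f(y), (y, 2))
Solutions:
 f(y) = C1 + C2*y^5


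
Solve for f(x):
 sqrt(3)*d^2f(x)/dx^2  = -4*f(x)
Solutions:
 f(x) = C1*sin(2*3^(3/4)*x/3) + C2*cos(2*3^(3/4)*x/3)


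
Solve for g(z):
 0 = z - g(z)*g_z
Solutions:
 g(z) = -sqrt(C1 + z^2)
 g(z) = sqrt(C1 + z^2)


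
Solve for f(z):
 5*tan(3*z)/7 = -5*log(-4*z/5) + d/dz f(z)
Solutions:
 f(z) = C1 + 5*z*log(-z) - 5*z*log(5) - 5*z + 10*z*log(2) - 5*log(cos(3*z))/21


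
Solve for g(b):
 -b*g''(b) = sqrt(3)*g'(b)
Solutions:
 g(b) = C1 + C2*b^(1 - sqrt(3))


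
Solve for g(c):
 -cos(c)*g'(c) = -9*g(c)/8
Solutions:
 g(c) = C1*(sin(c) + 1)^(9/16)/(sin(c) - 1)^(9/16)


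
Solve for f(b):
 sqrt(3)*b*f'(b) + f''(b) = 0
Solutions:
 f(b) = C1 + C2*erf(sqrt(2)*3^(1/4)*b/2)


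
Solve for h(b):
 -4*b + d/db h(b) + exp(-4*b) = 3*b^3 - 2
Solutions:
 h(b) = C1 + 3*b^4/4 + 2*b^2 - 2*b + exp(-4*b)/4


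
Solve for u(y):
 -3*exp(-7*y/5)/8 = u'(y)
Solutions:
 u(y) = C1 + 15*exp(-7*y/5)/56


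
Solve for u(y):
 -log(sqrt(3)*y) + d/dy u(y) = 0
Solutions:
 u(y) = C1 + y*log(y) - y + y*log(3)/2


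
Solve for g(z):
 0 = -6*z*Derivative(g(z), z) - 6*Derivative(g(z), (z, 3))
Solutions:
 g(z) = C1 + Integral(C2*airyai(-z) + C3*airybi(-z), z)


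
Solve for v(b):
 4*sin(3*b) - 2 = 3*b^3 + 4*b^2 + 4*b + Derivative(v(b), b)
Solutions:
 v(b) = C1 - 3*b^4/4 - 4*b^3/3 - 2*b^2 - 2*b - 4*cos(3*b)/3


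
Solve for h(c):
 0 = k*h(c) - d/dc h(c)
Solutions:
 h(c) = C1*exp(c*k)


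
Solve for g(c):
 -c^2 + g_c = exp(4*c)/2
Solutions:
 g(c) = C1 + c^3/3 + exp(4*c)/8


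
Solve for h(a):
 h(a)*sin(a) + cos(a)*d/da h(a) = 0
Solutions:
 h(a) = C1*cos(a)


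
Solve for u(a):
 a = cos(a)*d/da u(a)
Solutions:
 u(a) = C1 + Integral(a/cos(a), a)


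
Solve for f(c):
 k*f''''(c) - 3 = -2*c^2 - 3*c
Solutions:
 f(c) = C1 + C2*c + C3*c^2 + C4*c^3 - c^6/(180*k) - c^5/(40*k) + c^4/(8*k)


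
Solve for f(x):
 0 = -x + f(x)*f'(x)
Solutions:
 f(x) = -sqrt(C1 + x^2)
 f(x) = sqrt(C1 + x^2)


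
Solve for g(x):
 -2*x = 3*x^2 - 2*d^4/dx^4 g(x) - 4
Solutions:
 g(x) = C1 + C2*x + C3*x^2 + C4*x^3 + x^6/240 + x^5/120 - x^4/12


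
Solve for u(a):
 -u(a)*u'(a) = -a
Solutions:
 u(a) = -sqrt(C1 + a^2)
 u(a) = sqrt(C1 + a^2)


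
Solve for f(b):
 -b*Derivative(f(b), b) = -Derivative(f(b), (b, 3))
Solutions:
 f(b) = C1 + Integral(C2*airyai(b) + C3*airybi(b), b)


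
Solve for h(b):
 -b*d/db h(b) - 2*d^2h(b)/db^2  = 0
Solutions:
 h(b) = C1 + C2*erf(b/2)


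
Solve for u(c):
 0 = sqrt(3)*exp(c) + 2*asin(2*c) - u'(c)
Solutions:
 u(c) = C1 + 2*c*asin(2*c) + sqrt(1 - 4*c^2) + sqrt(3)*exp(c)


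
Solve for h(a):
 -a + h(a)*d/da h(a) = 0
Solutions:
 h(a) = -sqrt(C1 + a^2)
 h(a) = sqrt(C1 + a^2)


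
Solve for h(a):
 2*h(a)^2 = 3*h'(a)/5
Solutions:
 h(a) = -3/(C1 + 10*a)
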